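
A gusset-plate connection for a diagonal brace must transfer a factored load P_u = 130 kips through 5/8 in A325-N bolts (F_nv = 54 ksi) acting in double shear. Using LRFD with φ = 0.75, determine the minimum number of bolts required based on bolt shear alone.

A_b = π·0.625²/4 = 0.3068 in².
Per-bolt design strength φR_n = 0.75 × 54 × 0.3068 × 2 = 24.85 kips.
n ≥ 130 / 24.85 = 5.231 → use 6 bolts.

6 bolts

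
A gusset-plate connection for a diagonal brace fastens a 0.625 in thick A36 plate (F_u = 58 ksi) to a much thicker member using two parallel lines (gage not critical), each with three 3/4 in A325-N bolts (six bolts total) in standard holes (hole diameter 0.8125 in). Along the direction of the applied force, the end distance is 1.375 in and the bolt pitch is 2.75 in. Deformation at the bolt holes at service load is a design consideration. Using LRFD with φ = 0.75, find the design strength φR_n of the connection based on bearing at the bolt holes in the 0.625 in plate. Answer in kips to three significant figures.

Per bolt r_n = 1.2 l_c t F_u ≤ 2.4 d t F_u; upper limit = 2.4 × 0.75 × 0.625 × 58 = 65.25 kips.
Edge bolt: l_c = 1.375 − 0.8125/2 = 0.9688 in → 1.2 × 0.9688 × 0.625 × 58 = 42.14 → r_n = 42.14 kips.
Interior bolts: l_c = 2.75 − 0.8125 = 1.938 in → 1.2 × 1.938 × 0.625 × 58 = 84.28 → r_n = 65.25 kips.
R_n = 2 × 42.14 + 4 × 65.25 = 345.3 kips.
Design strength φR_n = 0.75 × 345.3 = 259 kips.

259 kips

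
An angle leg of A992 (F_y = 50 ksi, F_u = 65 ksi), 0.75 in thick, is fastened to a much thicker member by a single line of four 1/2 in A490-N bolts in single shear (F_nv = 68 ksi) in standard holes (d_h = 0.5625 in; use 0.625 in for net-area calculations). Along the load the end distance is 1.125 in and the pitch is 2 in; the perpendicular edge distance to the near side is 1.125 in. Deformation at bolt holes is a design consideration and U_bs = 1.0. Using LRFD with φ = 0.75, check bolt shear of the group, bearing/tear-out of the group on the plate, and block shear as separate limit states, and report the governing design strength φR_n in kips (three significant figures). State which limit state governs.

Bolt shear: A_b = π·0.5²/4 = 0.1963 in²; R_n = 68 × 0.1963 × 4 × 1 = 53.41 kips → 0.75 × 53.41 = 40.1 kips.
Bearing: edge l_c = 0.8438, r_n = 49.36 kips; interior l_c = 1.438, r_n = 58.5 kips; R_n = 49.36 + 3·58.5 = 224.9 kips → 169 kips.
Block shear: A_gv = 5.344, A_nv = 3.703, A_nt = 0.6094 in²; R_n = min(0.6F_uA_nv, 0.6F_yA_gv) + U_bs·F_u·A_nt = 184 kips → 138 kips.
Bolt shear governs: 40.1 kips.

40.1 kips (bolt shear governs)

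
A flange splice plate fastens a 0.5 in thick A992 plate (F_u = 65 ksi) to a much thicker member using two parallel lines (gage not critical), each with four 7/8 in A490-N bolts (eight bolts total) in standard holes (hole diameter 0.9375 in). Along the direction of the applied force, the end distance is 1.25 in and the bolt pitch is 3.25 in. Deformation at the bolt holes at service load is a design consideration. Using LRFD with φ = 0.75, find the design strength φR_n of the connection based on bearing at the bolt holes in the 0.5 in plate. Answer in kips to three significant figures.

Per bolt r_n = 1.2 l_c t F_u ≤ 2.4 d t F_u; upper limit = 2.4 × 0.875 × 0.5 × 65 = 68.25 kips.
Edge bolt: l_c = 1.25 − 0.9375/2 = 0.7812 in → 1.2 × 0.7812 × 0.5 × 65 = 30.47 → r_n = 30.47 kips.
Interior bolts: l_c = 3.25 − 0.9375 = 2.312 in → 1.2 × 2.312 × 0.5 × 65 = 90.19 → r_n = 68.25 kips.
R_n = 2 × 30.47 + 6 × 68.25 = 470.4 kips.
Design strength φR_n = 0.75 × 470.4 = 353 kips.

353 kips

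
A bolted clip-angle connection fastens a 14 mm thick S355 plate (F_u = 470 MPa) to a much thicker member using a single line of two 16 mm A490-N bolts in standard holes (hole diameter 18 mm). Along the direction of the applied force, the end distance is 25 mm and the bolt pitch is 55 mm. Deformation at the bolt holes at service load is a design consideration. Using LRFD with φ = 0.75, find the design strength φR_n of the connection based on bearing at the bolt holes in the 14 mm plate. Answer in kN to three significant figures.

Per bolt r_n = 1.2 l_c t F_u ≤ 2.4 d t F_u; upper limit = 2.4 × 16 × 14 × 470 / 1000 = 252.7 kN.
Edge bolt: l_c = 25 − 18/2 = 16 mm → 1.2 × 16 × 14 × 470 / 1000 = 126.3 → r_n = 126.3 kN.
Interior bolts: l_c = 55 − 18 = 37 mm → 1.2 × 37 × 14 × 470 / 1000 = 292.2 → r_n = 252.7 kN.
R_n = 1 × 126.3 + 1 × 252.7 = 379 kN.
Design strength φR_n = 0.75 × 379 = 284 kN.

284 kN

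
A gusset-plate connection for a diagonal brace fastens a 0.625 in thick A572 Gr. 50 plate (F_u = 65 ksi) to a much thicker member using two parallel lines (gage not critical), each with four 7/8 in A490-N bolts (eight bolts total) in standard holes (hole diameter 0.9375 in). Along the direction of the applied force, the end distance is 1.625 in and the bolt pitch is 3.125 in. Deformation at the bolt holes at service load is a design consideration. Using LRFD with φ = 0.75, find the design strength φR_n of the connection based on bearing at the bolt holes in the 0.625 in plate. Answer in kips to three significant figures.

468 kips

Per bolt r_n = 1.2 l_c t F_u ≤ 2.4 d t F_u; upper limit = 2.4 × 0.875 × 0.625 × 65 = 85.31 kips.
Edge bolt: l_c = 1.625 − 0.9375/2 = 1.156 in → 1.2 × 1.156 × 0.625 × 65 = 56.37 → r_n = 56.37 kips.
Interior bolts: l_c = 3.125 − 0.9375 = 2.188 in → 1.2 × 2.188 × 0.625 × 65 = 106.6 → r_n = 85.31 kips.
R_n = 2 × 56.37 + 6 × 85.31 = 624.6 kips.
Design strength φR_n = 0.75 × 624.6 = 468 kips.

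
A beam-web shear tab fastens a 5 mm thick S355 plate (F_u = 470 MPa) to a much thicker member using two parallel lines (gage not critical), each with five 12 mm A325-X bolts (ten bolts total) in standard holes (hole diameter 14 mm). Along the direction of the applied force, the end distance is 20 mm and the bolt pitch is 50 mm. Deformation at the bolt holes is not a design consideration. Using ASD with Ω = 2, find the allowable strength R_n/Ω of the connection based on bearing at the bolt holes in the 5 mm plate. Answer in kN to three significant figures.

384 kN

Per bolt r_n = 1.5 l_c t F_u ≤ 3.0 d t F_u; upper limit = 3.0 × 12 × 5 × 470 / 1000 = 84.6 kN.
Edge bolt: l_c = 20 − 14/2 = 13 mm → 1.5 × 13 × 5 × 470 / 1000 = 45.83 → r_n = 45.83 kN.
Interior bolts: l_c = 50 − 14 = 36 mm → 1.5 × 36 × 5 × 470 / 1000 = 126.9 → r_n = 84.6 kN.
R_n = 2 × 45.83 + 8 × 84.6 = 768.5 kN.
Allowable strength R_n/Ω = 768.5 / 2 = 384 kN.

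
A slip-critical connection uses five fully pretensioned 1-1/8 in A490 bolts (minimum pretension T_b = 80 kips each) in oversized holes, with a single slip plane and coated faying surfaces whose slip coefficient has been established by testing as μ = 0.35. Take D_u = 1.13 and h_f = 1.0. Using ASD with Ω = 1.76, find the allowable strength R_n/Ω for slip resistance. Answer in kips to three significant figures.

R_n = μ · D_u · h_f · T_b · n_s · n_b = 0.35 × 1.13 × 1.0 × 80 × 1 × 5 = 158.2 kips.
Allowable strength R_n/Ω = 158.2 / 1.76 = 89.9 kips.

89.9 kips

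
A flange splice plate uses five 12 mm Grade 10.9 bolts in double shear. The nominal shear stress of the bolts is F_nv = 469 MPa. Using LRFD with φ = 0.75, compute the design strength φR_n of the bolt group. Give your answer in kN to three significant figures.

A_b = π × 12² / 4 = 113.1 mm².
R_n = F_nv · A_b · n · n_s = 469 × 113.1 × 5 × 2 / 1000 = 530.4 kN.
Design strength φR_n = 0.75 × 530.4 = 398 kN.

398 kN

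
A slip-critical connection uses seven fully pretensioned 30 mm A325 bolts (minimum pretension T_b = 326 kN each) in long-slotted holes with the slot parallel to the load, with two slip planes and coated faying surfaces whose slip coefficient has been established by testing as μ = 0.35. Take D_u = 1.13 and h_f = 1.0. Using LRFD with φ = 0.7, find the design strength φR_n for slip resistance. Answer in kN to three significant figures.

1260 kN

R_n = μ · D_u · h_f · T_b · n_s · n_b = 0.35 × 1.13 × 1.0 × 326 × 2 × 7 = 1805 kN.
Design strength φR_n = 0.7 × 1805 = 1260 kN.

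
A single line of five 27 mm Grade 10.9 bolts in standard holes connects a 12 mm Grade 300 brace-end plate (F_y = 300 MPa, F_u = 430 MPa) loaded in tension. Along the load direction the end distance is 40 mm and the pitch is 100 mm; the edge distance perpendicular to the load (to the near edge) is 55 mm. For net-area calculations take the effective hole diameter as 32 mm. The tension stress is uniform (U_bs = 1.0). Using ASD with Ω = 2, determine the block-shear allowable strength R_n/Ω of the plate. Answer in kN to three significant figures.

559 kN

Shear plane L_v = 40 + 4·100 = 440 mm; A_gv = 440 × 12 = 5280 mm².
A_nv = (440 − 4.5·32) × 12 = 3552 mm².
A_nt = (55 − 0.5·32) × 12 = 468 mm².
0.6 F_u A_nv = 916.4 kN; 0.6 F_y A_gv = 950.4 kN → shear rupture governs the shear term.
R_n = 916.4 + 1.0 × 430 × 468 / 1000 = 1118 kN.
Allowable strength R_n/Ω = 1118 / 2 = 559 kN.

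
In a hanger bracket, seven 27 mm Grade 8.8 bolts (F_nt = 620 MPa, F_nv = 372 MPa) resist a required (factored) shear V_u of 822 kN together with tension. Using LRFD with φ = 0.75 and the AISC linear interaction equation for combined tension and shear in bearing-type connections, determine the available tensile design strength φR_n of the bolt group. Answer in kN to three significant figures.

A_b = π·27²/4 = 572.6 mm²; f_rv = 822 × 1000 / (7 × 572.6) = 205.1 MPa.
F'_nt = 1.3 F_nt − (F_nt / φF_nv) f_rv = 1.3·620 − (620/(0.75·372))·205.1 = 350.2 MPa, capped at F_nt → F'_nt = 350.2 MPa.
R_n = F'_nt · A_b · n = 350.2 × 572.6 × 7 / 1000 = 1404 kN.
Design strength φR_n = 0.75 × 1404 = 1050 kN.

1050 kN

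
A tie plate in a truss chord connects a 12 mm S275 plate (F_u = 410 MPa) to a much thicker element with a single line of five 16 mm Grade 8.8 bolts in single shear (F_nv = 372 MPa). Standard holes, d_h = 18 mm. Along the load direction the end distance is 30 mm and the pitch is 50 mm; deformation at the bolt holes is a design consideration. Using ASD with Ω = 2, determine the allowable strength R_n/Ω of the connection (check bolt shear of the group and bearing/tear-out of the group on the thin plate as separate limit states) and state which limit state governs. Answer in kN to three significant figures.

187 kN (bolt shear governs)

Bolt shear: A_b = π·16²/4 = 201.1 mm²; R_n = 372 × 201.1 × 5 × 1 / 1000 = 374 kN → 374 / 2 = 187 kN.
Bearing (1.2 l_c t F_u ≤ 2.4 d t F_u): upper limit = 2.4·16·12·410 / 1000 = 188.9 kN.
  Edge l_c = 30 − 18/2 = 21 → r_n = 124 kN; interior l_c = 50 − 18 = 32 → r_n = 188.9 kN.
  R_n,bearing = 1·124 + 4·188.9 = 879.7 kN → 879.7 / 2 = 440 kN.
Bolt shear governs: 187 kN.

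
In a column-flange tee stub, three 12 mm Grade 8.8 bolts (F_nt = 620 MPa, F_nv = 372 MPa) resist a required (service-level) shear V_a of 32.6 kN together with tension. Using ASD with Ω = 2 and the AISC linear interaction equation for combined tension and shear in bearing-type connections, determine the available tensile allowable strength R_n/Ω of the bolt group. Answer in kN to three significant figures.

82.4 kN

A_b = π·12²/4 = 113.1 mm²; f_rv = 32.6 × 1000 / (3 × 113.1) = 96.08 MPa.
F'_nt = 1.3 F_nt − (Ω F_nt / F_nv) f_rv = 1.3·620 − (2·620/372)·96.08 = 485.7 MPa, capped at F_nt → F'_nt = 485.7 MPa.
R_n = F'_nt · A_b · n = 485.7 × 113.1 × 3 / 1000 = 164.8 kN.
Allowable strength R_n/Ω = 164.8 / 2 = 82.4 kN.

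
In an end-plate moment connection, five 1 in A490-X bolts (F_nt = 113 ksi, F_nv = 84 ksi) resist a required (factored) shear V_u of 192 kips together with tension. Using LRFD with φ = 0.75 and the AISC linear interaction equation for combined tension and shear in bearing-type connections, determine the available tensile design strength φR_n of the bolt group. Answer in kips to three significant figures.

A_b = π·1²/4 = 0.7854 in²; f_rv = 192 / (5 × 0.7854) = 48.89 ksi.
F'_nt = 1.3 F_nt − (F_nt / φF_nv) f_rv = 1.3·113 − (113/(0.75·84))·48.89 = 59.2 ksi, capped at F_nt → F'_nt = 59.2 ksi.
R_n = F'_nt · A_b · n = 59.2 × 0.7854 × 5 = 232.5 kips.
Design strength φR_n = 0.75 × 232.5 = 174 kips.

174 kips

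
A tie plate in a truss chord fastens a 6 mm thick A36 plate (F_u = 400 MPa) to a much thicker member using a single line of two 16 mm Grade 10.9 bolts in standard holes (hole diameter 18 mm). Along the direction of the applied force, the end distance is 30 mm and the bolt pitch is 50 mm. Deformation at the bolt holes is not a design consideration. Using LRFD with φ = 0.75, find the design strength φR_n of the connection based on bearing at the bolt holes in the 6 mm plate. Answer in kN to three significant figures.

143 kN

Per bolt r_n = 1.5 l_c t F_u ≤ 3.0 d t F_u; upper limit = 3.0 × 16 × 6 × 400 / 1000 = 115.2 kN.
Edge bolt: l_c = 30 − 18/2 = 21 mm → 1.5 × 21 × 6 × 400 / 1000 = 75.6 → r_n = 75.6 kN.
Interior bolts: l_c = 50 − 18 = 32 mm → 1.5 × 32 × 6 × 400 / 1000 = 115.2 → r_n = 115.2 kN.
R_n = 1 × 75.6 + 1 × 115.2 = 190.8 kN.
Design strength φR_n = 0.75 × 190.8 = 143 kN.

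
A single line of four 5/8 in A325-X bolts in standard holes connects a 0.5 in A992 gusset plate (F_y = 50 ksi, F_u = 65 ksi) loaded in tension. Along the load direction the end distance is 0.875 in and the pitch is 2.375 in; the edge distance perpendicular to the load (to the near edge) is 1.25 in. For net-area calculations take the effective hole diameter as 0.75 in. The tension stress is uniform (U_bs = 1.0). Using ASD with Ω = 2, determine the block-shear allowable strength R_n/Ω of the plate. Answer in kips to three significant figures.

66.6 kips

Shear plane L_v = 0.875 + 3·2.375 = 8 in; A_gv = 8 × 0.5 = 4 in².
A_nv = (8 − 3.5·0.75) × 0.5 = 2.688 in².
A_nt = (1.25 − 0.5·0.75) × 0.5 = 0.4375 in².
0.6 F_u A_nv = 104.8 kips; 0.6 F_y A_gv = 120 kips → shear rupture governs the shear term.
R_n = 104.8 + 1.0 × 65 × 0.4375 = 133.2 kips.
Allowable strength R_n/Ω = 133.2 / 2 = 66.6 kips.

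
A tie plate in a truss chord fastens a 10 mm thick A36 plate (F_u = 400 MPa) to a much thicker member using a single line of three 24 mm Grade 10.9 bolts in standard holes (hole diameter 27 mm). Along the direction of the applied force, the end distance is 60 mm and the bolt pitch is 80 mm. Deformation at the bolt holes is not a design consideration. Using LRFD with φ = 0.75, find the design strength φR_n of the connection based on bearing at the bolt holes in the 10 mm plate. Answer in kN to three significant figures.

641 kN

Per bolt r_n = 1.5 l_c t F_u ≤ 3.0 d t F_u; upper limit = 3.0 × 24 × 10 × 400 / 1000 = 288 kN.
Edge bolt: l_c = 60 − 27/2 = 46.5 mm → 1.5 × 46.5 × 10 × 400 / 1000 = 279 → r_n = 279 kN.
Interior bolts: l_c = 80 − 27 = 53 mm → 1.5 × 53 × 10 × 400 / 1000 = 318 → r_n = 288 kN.
R_n = 1 × 279 + 2 × 288 = 855 kN.
Design strength φR_n = 0.75 × 855 = 641 kN.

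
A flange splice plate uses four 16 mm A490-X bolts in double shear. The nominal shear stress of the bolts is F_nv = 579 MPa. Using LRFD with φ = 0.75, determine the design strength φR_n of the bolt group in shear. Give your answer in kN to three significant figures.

A_b = π × 16² / 4 = 201.1 mm².
R_n = F_nv · A_b · n · n_s = 579 × 201.1 × 4 × 2 / 1000 = 931.3 kN.
Design strength φR_n = 0.75 × 931.3 = 698 kN.

698 kN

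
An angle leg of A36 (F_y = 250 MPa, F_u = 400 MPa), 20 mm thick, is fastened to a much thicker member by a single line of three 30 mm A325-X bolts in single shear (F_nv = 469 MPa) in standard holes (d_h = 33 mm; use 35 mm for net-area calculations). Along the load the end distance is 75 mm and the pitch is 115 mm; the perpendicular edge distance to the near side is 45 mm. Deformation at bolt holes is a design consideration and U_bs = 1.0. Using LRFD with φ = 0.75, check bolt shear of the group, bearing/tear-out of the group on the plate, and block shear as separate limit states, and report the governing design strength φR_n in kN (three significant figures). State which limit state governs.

746 kN (bolt shear governs)

Bolt shear: A_b = π·30²/4 = 706.9 mm²; R_n = 469 × 706.9 × 3 × 1 / 1000 = 994.5 kN → 0.75 × 994.5 = 746 kN.
Bearing: edge l_c = 58.5, r_n = 561.6 kN; interior l_c = 82, r_n = 576 kN; R_n = 561.6 + 2·576 = 1714 kN → 1290 kN.
Block shear: A_gv = 6100, A_nv = 4350, A_nt = 550 mm²; R_n = min(0.6F_uA_nv, 0.6F_yA_gv) + U_bs·F_u·A_nt = 1135 kN → 851 kN.
Bolt shear governs: 746 kN.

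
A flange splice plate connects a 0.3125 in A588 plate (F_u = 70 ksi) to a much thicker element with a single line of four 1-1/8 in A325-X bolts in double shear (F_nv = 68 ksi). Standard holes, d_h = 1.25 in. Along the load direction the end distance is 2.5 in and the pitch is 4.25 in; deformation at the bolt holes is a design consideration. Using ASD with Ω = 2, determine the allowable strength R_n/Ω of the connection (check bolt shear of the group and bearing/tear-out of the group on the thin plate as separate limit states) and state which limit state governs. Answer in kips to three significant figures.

Bolt shear: A_b = π·1.125²/4 = 0.994 in²; R_n = 68 × 0.994 × 4 × 2 = 540.7 kips → 540.7 / 2 = 270 kips.
Bearing (1.2 l_c t F_u ≤ 2.4 d t F_u): upper limit = 2.4·1.125·0.3125·70 = 59.06 kips.
  Edge l_c = 2.5 − 1.25/2 = 1.875 → r_n = 49.22 kips; interior l_c = 4.25 − 1.25 = 3 → r_n = 59.06 kips.
  R_n,bearing = 1·49.22 + 3·59.06 = 226.4 kips → 226.4 / 2 = 113 kips.
Bearing governs: 113 kips.

113 kips (bearing governs)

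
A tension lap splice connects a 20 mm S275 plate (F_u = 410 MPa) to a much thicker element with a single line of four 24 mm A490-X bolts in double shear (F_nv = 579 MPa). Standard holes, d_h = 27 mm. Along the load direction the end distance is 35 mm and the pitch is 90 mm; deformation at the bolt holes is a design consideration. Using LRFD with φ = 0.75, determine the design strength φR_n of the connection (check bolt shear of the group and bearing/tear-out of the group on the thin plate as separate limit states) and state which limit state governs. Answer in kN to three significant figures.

1220 kN (bearing governs)

Bolt shear: A_b = π·24²/4 = 452.4 mm²; R_n = 579 × 452.4 × 4 × 2 / 1000 = 2095 kN → 0.75 × 2095 = 1570 kN.
Bearing (1.2 l_c t F_u ≤ 2.4 d t F_u): upper limit = 2.4·24·20·410 / 1000 = 472.3 kN.
  Edge l_c = 35 − 27/2 = 21.5 → r_n = 211.6 kN; interior l_c = 90 − 27 = 63 → r_n = 472.3 kN.
  R_n,bearing = 1·211.6 + 3·472.3 = 1629 kN → 0.75 × 1629 = 1220 kN.
Bearing governs: 1220 kN.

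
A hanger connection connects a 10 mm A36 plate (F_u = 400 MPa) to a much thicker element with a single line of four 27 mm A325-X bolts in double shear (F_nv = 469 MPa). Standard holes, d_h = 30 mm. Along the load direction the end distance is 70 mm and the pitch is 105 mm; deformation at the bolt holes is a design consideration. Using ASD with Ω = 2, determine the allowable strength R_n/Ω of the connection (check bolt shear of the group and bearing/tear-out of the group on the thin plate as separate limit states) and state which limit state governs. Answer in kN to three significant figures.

518 kN (bearing governs)

Bolt shear: A_b = π·27²/4 = 572.6 mm²; R_n = 469 × 572.6 × 4 × 2 / 1000 = 2148 kN → 2148 / 2 = 1070 kN.
Bearing (1.2 l_c t F_u ≤ 2.4 d t F_u): upper limit = 2.4·27·10·400 / 1000 = 259.2 kN.
  Edge l_c = 70 − 30/2 = 55 → r_n = 259.2 kN; interior l_c = 105 − 30 = 75 → r_n = 259.2 kN.
  R_n,bearing = 1·259.2 + 3·259.2 = 1037 kN → 1037 / 2 = 518 kN.
Bearing governs: 518 kN.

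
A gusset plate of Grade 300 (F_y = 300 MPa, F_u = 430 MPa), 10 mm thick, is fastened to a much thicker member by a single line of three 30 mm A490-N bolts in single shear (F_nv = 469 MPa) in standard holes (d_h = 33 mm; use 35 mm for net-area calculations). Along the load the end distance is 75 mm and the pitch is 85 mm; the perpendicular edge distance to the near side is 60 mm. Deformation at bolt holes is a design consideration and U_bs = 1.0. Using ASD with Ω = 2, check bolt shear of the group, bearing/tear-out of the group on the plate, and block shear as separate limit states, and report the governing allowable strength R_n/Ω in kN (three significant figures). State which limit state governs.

295 kN (block shear governs)

Bolt shear: A_b = π·30²/4 = 706.9 mm²; R_n = 469 × 706.9 × 3 × 1 / 1000 = 994.5 kN → 994.5 / 2 = 497 kN.
Bearing: edge l_c = 58.5, r_n = 301.9 kN; interior l_c = 52, r_n = 268.3 kN; R_n = 301.9 + 2·268.3 = 838.5 kN → 419 kN.
Block shear: A_gv = 2450, A_nv = 1575, A_nt = 425 mm²; R_n = min(0.6F_uA_nv, 0.6F_yA_gv) + U_bs·F_u·A_nt = 589.1 kN → 295 kN.
Block shear governs: 295 kN.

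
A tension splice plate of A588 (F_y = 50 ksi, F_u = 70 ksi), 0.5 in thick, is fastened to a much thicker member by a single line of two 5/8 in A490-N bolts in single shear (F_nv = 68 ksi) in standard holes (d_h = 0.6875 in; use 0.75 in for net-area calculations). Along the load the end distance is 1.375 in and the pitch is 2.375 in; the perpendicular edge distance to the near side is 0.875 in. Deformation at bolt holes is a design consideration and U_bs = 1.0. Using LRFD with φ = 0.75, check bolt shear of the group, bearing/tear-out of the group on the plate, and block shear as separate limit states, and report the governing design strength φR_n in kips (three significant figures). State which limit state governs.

Bolt shear: A_b = π·0.625²/4 = 0.3068 in²; R_n = 68 × 0.3068 × 2 × 1 = 41.72 kips → 0.75 × 41.72 = 31.3 kips.
Bearing: edge l_c = 1.031, r_n = 43.31 kips; interior l_c = 1.688, r_n = 52.5 kips; R_n = 43.31 + 1·52.5 = 95.81 kips → 71.9 kips.
Block shear: A_gv = 1.875, A_nv = 1.312, A_nt = 0.25 in²; R_n = min(0.6F_uA_nv, 0.6F_yA_gv) + U_bs·F_u·A_nt = 72.62 kips → 54.5 kips.
Bolt shear governs: 31.3 kips.

31.3 kips (bolt shear governs)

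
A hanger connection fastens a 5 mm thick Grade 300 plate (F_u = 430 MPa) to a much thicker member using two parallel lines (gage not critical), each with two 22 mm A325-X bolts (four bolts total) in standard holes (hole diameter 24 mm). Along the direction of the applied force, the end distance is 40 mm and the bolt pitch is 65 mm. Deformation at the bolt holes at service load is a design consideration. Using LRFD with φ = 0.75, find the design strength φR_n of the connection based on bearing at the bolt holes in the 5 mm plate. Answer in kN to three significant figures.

267 kN

Per bolt r_n = 1.2 l_c t F_u ≤ 2.4 d t F_u; upper limit = 2.4 × 22 × 5 × 430 / 1000 = 113.5 kN.
Edge bolt: l_c = 40 − 24/2 = 28 mm → 1.2 × 28 × 5 × 430 / 1000 = 72.24 → r_n = 72.24 kN.
Interior bolts: l_c = 65 − 24 = 41 mm → 1.2 × 41 × 5 × 430 / 1000 = 105.8 → r_n = 105.8 kN.
R_n = 2 × 72.24 + 2 × 105.8 = 356 kN.
Design strength φR_n = 0.75 × 356 = 267 kN.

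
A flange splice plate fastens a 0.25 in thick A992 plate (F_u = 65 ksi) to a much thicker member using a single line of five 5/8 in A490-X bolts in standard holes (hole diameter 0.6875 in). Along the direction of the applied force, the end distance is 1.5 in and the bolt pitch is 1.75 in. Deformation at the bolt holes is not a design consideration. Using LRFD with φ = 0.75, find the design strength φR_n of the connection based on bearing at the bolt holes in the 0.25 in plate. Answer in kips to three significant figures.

Per bolt r_n = 1.5 l_c t F_u ≤ 3.0 d t F_u; upper limit = 3.0 × 0.625 × 0.25 × 65 = 30.47 kips.
Edge bolt: l_c = 1.5 − 0.6875/2 = 1.156 in → 1.5 × 1.156 × 0.25 × 65 = 28.18 → r_n = 28.18 kips.
Interior bolts: l_c = 1.75 − 0.6875 = 1.062 in → 1.5 × 1.062 × 0.25 × 65 = 25.9 → r_n = 25.9 kips.
R_n = 1 × 28.18 + 4 × 25.9 = 131.8 kips.
Design strength φR_n = 0.75 × 131.8 = 98.8 kips.

98.8 kips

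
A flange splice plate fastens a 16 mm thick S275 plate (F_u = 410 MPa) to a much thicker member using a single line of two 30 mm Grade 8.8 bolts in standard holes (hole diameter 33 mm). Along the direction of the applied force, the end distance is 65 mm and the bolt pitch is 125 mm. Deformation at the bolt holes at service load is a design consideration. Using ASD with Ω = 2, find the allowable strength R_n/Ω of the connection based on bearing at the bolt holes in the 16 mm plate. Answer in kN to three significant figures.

Per bolt r_n = 1.2 l_c t F_u ≤ 2.4 d t F_u; upper limit = 2.4 × 30 × 16 × 410 / 1000 = 472.3 kN.
Edge bolt: l_c = 65 − 33/2 = 48.5 mm → 1.2 × 48.5 × 16 × 410 / 1000 = 381.8 → r_n = 381.8 kN.
Interior bolts: l_c = 125 − 33 = 92 mm → 1.2 × 92 × 16 × 410 / 1000 = 724.2 → r_n = 472.3 kN.
R_n = 1 × 381.8 + 1 × 472.3 = 854.1 kN.
Allowable strength R_n/Ω = 854.1 / 2 = 427 kN.

427 kN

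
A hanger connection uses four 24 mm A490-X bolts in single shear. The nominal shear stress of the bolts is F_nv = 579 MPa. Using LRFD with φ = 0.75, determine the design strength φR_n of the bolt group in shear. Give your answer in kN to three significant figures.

A_b = π × 24² / 4 = 452.4 mm².
R_n = F_nv · A_b · n · n_s = 579 × 452.4 × 4 × 1 / 1000 = 1048 kN.
Design strength φR_n = 0.75 × 1048 = 786 kN.

786 kN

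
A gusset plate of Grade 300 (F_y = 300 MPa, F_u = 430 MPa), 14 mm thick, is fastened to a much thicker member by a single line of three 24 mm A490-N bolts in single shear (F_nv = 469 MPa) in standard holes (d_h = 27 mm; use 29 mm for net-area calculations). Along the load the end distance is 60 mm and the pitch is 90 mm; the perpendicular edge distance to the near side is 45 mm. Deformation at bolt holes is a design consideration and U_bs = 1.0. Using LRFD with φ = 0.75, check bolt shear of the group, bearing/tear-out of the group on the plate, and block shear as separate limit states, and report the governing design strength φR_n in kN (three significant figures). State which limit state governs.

477 kN (bolt shear governs)

Bolt shear: A_b = π·24²/4 = 452.4 mm²; R_n = 469 × 452.4 × 3 × 1 / 1000 = 636.5 kN → 0.75 × 636.5 = 477 kN.
Bearing: edge l_c = 46.5, r_n = 335.9 kN; interior l_c = 63, r_n = 346.8 kN; R_n = 335.9 + 2·346.8 = 1029 kN → 772 kN.
Block shear: A_gv = 3360, A_nv = 2345, A_nt = 427 mm²; R_n = min(0.6F_uA_nv, 0.6F_yA_gv) + U_bs·F_u·A_nt = 788.4 kN → 591 kN.
Bolt shear governs: 477 kN.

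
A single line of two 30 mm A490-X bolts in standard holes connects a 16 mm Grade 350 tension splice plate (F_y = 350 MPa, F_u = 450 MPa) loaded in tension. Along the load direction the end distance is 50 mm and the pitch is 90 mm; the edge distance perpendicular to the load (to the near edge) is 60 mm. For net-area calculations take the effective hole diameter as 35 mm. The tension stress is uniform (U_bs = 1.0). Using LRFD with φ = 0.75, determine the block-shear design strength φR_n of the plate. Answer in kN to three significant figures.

Shear plane L_v = 50 + 1·90 = 140 mm; A_gv = 140 × 16 = 2240 mm².
A_nv = (140 − 1.5·35) × 16 = 1400 mm².
A_nt = (60 − 0.5·35) × 16 = 680 mm².
0.6 F_u A_nv = 378 kN; 0.6 F_y A_gv = 470.4 kN → shear rupture governs the shear term.
R_n = 378 + 1.0 × 450 × 680 / 1000 = 684 kN.
Design strength φR_n = 0.75 × 684 = 513 kN.

513 kN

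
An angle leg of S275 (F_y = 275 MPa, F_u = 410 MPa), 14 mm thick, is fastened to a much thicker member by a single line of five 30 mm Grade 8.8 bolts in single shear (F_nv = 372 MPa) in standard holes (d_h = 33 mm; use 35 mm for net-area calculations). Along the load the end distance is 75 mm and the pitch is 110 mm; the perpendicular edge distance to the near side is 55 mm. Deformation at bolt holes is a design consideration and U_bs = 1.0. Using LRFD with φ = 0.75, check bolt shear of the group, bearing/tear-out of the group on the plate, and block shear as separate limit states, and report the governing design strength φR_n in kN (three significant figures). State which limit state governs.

986 kN (bolt shear governs)

Bolt shear: A_b = π·30²/4 = 706.9 mm²; R_n = 372 × 706.9 × 5 × 1 / 1000 = 1315 kN → 0.75 × 1315 = 986 kN.
Bearing: edge l_c = 58.5, r_n = 402.9 kN; interior l_c = 77, r_n = 413.3 kN; R_n = 402.9 + 4·413.3 = 2056 kN → 1540 kN.
Block shear: A_gv = 7210, A_nv = 5005, A_nt = 525 mm²; R_n = min(0.6F_uA_nv, 0.6F_yA_gv) + U_bs·F_u·A_nt = 1405 kN → 1050 kN.
Bolt shear governs: 986 kN.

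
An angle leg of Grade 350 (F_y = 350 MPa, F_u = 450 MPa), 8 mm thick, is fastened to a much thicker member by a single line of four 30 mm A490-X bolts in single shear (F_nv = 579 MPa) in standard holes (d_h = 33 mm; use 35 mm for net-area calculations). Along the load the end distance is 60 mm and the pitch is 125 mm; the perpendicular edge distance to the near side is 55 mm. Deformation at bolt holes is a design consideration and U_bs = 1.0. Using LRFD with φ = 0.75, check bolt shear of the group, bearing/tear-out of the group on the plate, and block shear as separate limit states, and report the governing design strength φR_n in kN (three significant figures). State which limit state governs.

608 kN (block shear governs)

Bolt shear: A_b = π·30²/4 = 706.9 mm²; R_n = 579 × 706.9 × 4 × 1 / 1000 = 1637 kN → 0.75 × 1637 = 1230 kN.
Bearing: edge l_c = 43.5, r_n = 187.9 kN; interior l_c = 92, r_n = 259.2 kN; R_n = 187.9 + 3·259.2 = 965.5 kN → 724 kN.
Block shear: A_gv = 3480, A_nv = 2500, A_nt = 300 mm²; R_n = min(0.6F_uA_nv, 0.6F_yA_gv) + U_bs·F_u·A_nt = 810 kN → 608 kN.
Block shear governs: 608 kN.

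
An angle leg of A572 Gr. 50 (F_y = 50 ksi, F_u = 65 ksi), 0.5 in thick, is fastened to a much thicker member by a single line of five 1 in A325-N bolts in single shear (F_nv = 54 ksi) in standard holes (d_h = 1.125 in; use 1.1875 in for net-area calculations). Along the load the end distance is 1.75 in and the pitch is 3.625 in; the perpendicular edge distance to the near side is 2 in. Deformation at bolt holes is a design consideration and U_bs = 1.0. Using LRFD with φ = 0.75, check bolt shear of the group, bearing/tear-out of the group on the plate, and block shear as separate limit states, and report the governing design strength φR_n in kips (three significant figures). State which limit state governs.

Bolt shear: A_b = π·1²/4 = 0.7854 in²; R_n = 54 × 0.7854 × 5 × 1 = 212.1 kips → 0.75 × 212.1 = 159 kips.
Bearing: edge l_c = 1.188, r_n = 46.31 kips; interior l_c = 2.5, r_n = 78 kips; R_n = 46.31 + 4·78 = 358.3 kips → 269 kips.
Block shear: A_gv = 8.125, A_nv = 5.453, A_nt = 0.7031 in²; R_n = min(0.6F_uA_nv, 0.6F_yA_gv) + U_bs·F_u·A_nt = 258.4 kips → 194 kips.
Bolt shear governs: 159 kips.

159 kips (bolt shear governs)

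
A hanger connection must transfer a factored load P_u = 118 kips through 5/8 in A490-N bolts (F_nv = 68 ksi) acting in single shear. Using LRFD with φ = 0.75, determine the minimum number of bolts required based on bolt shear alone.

A_b = π·0.625²/4 = 0.3068 in².
Per-bolt design strength φR_n = 0.75 × 68 × 0.3068 × 1 = 15.65 kips.
n ≥ 118 / 15.65 = 7.542 → use 8 bolts.

8 bolts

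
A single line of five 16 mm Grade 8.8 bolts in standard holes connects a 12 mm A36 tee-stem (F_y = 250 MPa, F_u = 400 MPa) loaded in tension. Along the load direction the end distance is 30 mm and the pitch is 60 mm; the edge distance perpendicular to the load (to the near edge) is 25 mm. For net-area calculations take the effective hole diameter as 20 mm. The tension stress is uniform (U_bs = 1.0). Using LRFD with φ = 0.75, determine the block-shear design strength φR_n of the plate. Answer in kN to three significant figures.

418 kN

Shear plane L_v = 30 + 4·60 = 270 mm; A_gv = 270 × 12 = 3240 mm².
A_nv = (270 − 4.5·20) × 12 = 2160 mm².
A_nt = (25 − 0.5·20) × 12 = 180 mm².
0.6 F_u A_nv = 518.4 kN; 0.6 F_y A_gv = 486 kN → shear yielding governs the shear term.
R_n = 486 + 1.0 × 400 × 180 / 1000 = 558 kN.
Design strength φR_n = 0.75 × 558 = 418 kN.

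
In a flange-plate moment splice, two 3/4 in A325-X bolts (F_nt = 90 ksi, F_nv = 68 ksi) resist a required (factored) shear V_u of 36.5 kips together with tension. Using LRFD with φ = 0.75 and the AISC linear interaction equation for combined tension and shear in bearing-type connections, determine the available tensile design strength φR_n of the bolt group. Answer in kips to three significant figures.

29.2 kips

A_b = π·0.75²/4 = 0.4418 in²; f_rv = 36.5 / (2 × 0.4418) = 41.31 ksi.
F'_nt = 1.3 F_nt − (F_nt / φF_nv) f_rv = 1.3·90 − (90/(0.75·68))·41.31 = 44.1 ksi, capped at F_nt → F'_nt = 44.1 ksi.
R_n = F'_nt · A_b · n = 44.1 × 0.4418 × 2 = 38.97 kips.
Design strength φR_n = 0.75 × 38.97 = 29.2 kips.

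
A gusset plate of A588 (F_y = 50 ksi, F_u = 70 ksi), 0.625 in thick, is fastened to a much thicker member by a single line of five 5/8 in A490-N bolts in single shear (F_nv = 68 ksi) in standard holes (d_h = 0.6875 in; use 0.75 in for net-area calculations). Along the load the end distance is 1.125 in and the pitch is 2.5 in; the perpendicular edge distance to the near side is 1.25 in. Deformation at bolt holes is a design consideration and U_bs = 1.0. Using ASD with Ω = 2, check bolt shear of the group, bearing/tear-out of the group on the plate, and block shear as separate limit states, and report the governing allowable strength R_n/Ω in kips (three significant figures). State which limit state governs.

Bolt shear: A_b = π·0.625²/4 = 0.3068 in²; R_n = 68 × 0.3068 × 5 × 1 = 104.3 kips → 104.3 / 2 = 52.2 kips.
Bearing: edge l_c = 0.7812, r_n = 41.02 kips; interior l_c = 1.812, r_n = 65.62 kips; R_n = 41.02 + 4·65.62 = 303.5 kips → 152 kips.
Block shear: A_gv = 6.953, A_nv = 4.844, A_nt = 0.5469 in²; R_n = min(0.6F_uA_nv, 0.6F_yA_gv) + U_bs·F_u·A_nt = 241.7 kips → 121 kips.
Bolt shear governs: 52.2 kips.

52.2 kips (bolt shear governs)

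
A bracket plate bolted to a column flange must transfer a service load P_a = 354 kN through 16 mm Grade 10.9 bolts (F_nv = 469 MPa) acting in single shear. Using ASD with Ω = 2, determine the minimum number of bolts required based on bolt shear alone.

A_b = π·16²/4 = 201.1 mm².
Per-bolt allowable strength R_n/Ω = 469 × 201.1 × 1 / 1000 / 2 = 47.15 kN.
n ≥ 354 / 47.15 = 7.508 → use 8 bolts.

8 bolts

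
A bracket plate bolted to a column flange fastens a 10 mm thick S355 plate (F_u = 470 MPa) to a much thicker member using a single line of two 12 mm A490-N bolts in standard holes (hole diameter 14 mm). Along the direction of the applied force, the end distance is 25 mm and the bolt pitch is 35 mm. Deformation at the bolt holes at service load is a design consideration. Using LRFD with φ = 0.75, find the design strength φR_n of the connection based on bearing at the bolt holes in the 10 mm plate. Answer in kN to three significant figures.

165 kN

Per bolt r_n = 1.2 l_c t F_u ≤ 2.4 d t F_u; upper limit = 2.4 × 12 × 10 × 470 / 1000 = 135.4 kN.
Edge bolt: l_c = 25 − 14/2 = 18 mm → 1.2 × 18 × 10 × 470 / 1000 = 101.5 → r_n = 101.5 kN.
Interior bolts: l_c = 35 − 14 = 21 mm → 1.2 × 21 × 10 × 470 / 1000 = 118.4 → r_n = 118.4 kN.
R_n = 1 × 101.5 + 1 × 118.4 = 220 kN.
Design strength φR_n = 0.75 × 220 = 165 kN.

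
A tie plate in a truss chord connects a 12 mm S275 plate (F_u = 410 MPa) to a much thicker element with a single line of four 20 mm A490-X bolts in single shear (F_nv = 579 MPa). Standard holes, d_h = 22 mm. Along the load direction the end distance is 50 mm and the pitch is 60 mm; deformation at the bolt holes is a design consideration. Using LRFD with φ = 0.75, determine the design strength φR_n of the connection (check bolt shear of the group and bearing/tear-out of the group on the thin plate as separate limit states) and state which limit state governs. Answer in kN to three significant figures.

546 kN (bolt shear governs)

Bolt shear: A_b = π·20²/4 = 314.2 mm²; R_n = 579 × 314.2 × 4 × 1 / 1000 = 727.6 kN → 0.75 × 727.6 = 546 kN.
Bearing (1.2 l_c t F_u ≤ 2.4 d t F_u): upper limit = 2.4·20·12·410 / 1000 = 236.2 kN.
  Edge l_c = 50 − 22/2 = 39 → r_n = 230.3 kN; interior l_c = 60 − 22 = 38 → r_n = 224.4 kN.
  R_n,bearing = 1·230.3 + 3·224.4 = 903.3 kN → 0.75 × 903.3 = 677 kN.
Bolt shear governs: 546 kN.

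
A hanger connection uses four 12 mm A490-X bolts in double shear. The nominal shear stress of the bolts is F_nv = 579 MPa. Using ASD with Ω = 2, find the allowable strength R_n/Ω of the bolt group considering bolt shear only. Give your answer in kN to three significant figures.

A_b = π × 12² / 4 = 113.1 mm².
R_n = F_nv · A_b · n · n_s = 579 × 113.1 × 4 × 2 / 1000 = 523.9 kN.
Allowable strength R_n/Ω = 523.9 / 2 = 262 kN.

262 kN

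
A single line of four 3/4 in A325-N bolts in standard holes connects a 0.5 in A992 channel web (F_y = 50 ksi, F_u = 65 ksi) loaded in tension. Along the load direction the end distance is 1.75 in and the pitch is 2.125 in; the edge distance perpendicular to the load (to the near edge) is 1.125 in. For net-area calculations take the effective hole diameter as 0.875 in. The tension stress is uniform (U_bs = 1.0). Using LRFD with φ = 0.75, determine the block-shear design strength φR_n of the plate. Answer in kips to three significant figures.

Shear plane L_v = 1.75 + 3·2.125 = 8.125 in; A_gv = 8.125 × 0.5 = 4.062 in².
A_nv = (8.125 − 3.5·0.875) × 0.5 = 2.531 in².
A_nt = (1.125 − 0.5·0.875) × 0.5 = 0.3438 in².
0.6 F_u A_nv = 98.72 kips; 0.6 F_y A_gv = 121.9 kips → shear rupture governs the shear term.
R_n = 98.72 + 1.0 × 65 × 0.3438 = 121.1 kips.
Design strength φR_n = 0.75 × 121.1 = 90.8 kips.

90.8 kips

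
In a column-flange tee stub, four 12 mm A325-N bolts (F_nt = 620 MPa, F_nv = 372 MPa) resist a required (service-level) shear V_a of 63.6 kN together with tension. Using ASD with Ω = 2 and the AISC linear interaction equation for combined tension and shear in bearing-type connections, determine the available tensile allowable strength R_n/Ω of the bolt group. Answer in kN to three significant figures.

76.3 kN

A_b = π·12²/4 = 113.1 mm²; f_rv = 63.6 × 1000 / (4 × 113.1) = 140.6 MPa.
F'_nt = 1.3 F_nt − (Ω F_nt / F_nv) f_rv = 1.3·620 − (2·620/372)·140.6 = 337.4 MPa, capped at F_nt → F'_nt = 337.4 MPa.
R_n = F'_nt · A_b · n = 337.4 × 113.1 × 4 / 1000 = 152.6 kN.
Allowable strength R_n/Ω = 152.6 / 2 = 76.3 kN.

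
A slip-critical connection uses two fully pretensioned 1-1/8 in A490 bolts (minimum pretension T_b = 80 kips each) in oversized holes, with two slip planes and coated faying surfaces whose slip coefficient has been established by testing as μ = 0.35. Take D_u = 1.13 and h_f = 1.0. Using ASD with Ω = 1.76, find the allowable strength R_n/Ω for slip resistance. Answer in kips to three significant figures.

71.9 kips

R_n = μ · D_u · h_f · T_b · n_s · n_b = 0.35 × 1.13 × 1.0 × 80 × 2 × 2 = 126.6 kips.
Allowable strength R_n/Ω = 126.6 / 1.76 = 71.9 kips.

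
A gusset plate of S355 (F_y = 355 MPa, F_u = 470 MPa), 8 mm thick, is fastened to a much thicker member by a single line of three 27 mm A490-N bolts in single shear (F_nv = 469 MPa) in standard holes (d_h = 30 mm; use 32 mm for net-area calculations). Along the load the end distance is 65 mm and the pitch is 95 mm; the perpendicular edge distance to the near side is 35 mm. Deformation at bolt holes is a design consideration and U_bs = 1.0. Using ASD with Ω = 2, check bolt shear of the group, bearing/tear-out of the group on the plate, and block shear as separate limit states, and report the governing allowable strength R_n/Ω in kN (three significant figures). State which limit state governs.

233 kN (block shear governs)

Bolt shear: A_b = π·27²/4 = 572.6 mm²; R_n = 469 × 572.6 × 3 × 1 / 1000 = 805.6 kN → 805.6 / 2 = 403 kN.
Bearing: edge l_c = 50, r_n = 225.6 kN; interior l_c = 65, r_n = 243.6 kN; R_n = 225.6 + 2·243.6 = 712.9 kN → 356 kN.
Block shear: A_gv = 2040, A_nv = 1400, A_nt = 152 mm²; R_n = min(0.6F_uA_nv, 0.6F_yA_gv) + U_bs·F_u·A_nt = 466.2 kN → 233 kN.
Block shear governs: 233 kN.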